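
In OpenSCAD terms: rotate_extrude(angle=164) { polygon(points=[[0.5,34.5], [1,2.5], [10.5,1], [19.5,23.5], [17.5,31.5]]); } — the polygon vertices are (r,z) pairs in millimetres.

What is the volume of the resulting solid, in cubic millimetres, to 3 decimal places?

Profile (r,z), 5 vertices: (0.5,34.5) (1,2.5) (10.5,1) (19.5,23.5) (17.5,31.5)
edge 0: (0.5,34.5)→(1,2.5)  cross = 0.5·2.5 − 1·34.5 = -33.2500; (r_i+r_j)·cross = 1.5·-33.2500 = -49.8750
edge 1: (1,2.5)→(10.5,1)  cross = 1·1 − 10.5·2.5 = -25.2500; (r_i+r_j)·cross = 11.5·-25.2500 = -290.3750
edge 2: (10.5,1)→(19.5,23.5)  cross = 10.5·23.5 − 19.5·1 = 227.2500; (r_i+r_j)·cross = 30·227.2500 = 6817.5000
edge 3: (19.5,23.5)→(17.5,31.5)  cross = 19.5·31.5 − 17.5·23.5 = 203.0000; (r_i+r_j)·cross = 37·203.0000 = 7511.0000
edge 4: (17.5,31.5)→(0.5,34.5)  cross = 17.5·34.5 − 0.5·31.5 = 588.0000; (r_i+r_j)·cross = 18·588.0000 = 10584.0000
Σcross = 959.7500 → A = |Σcross|/2 = 479.8750 mm²
Σ(r_i+r_j)·cross = 24572.2500 → first moment M = |Σ|/6 = 4095.3750
R_c = M/A = 4095.3750/479.8750 = 8.5343 mm
θ = 164° = 2.862340 rad
V = θ·R_c·A = 2.862340·8.5343·479.8750 = 11722.356 mm³

Volume = 11722.356 mm³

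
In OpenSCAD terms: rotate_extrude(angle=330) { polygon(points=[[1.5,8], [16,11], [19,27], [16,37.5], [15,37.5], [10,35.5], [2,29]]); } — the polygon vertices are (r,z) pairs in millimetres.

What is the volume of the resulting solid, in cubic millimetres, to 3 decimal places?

Volume = 22369.274 mm³

Profile (r,z), 7 vertices: (1.5,8) (16,11) (19,27) (16,37.5) (15,37.5) (10,35.5) (2,29)
edge 0: (1.5,8)→(16,11)  cross = 1.5·11 − 16·8 = -111.5000; (r_i+r_j)·cross = 17.5·-111.5000 = -1951.2500
edge 1: (16,11)→(19,27)  cross = 16·27 − 19·11 = 223.0000; (r_i+r_j)·cross = 35·223.0000 = 7805.0000
edge 2: (19,27)→(16,37.5)  cross = 19·37.5 − 16·27 = 280.5000; (r_i+r_j)·cross = 35·280.5000 = 9817.5000
edge 3: (16,37.5)→(15,37.5)  cross = 16·37.5 − 15·37.5 = 37.5000; (r_i+r_j)·cross = 31·37.5000 = 1162.5000
edge 4: (15,37.5)→(10,35.5)  cross = 15·35.5 − 10·37.5 = 157.5000; (r_i+r_j)·cross = 25·157.5000 = 3937.5000
edge 5: (10,35.5)→(2,29)  cross = 10·29 − 2·35.5 = 219.0000; (r_i+r_j)·cross = 12·219.0000 = 2628.0000
edge 6: (2,29)→(1.5,8)  cross = 2·8 − 1.5·29 = -27.5000; (r_i+r_j)·cross = 3.5·-27.5000 = -96.2500
Σcross = 778.5000 → A = |Σcross|/2 = 389.2500 mm²
Σ(r_i+r_j)·cross = 23303.0000 → first moment M = |Σ|/6 = 3883.8333
R_c = M/A = 3883.8333/389.2500 = 9.9777 mm
θ = 330° = 5.759587 rad
V = θ·R_c·A = 5.759587·9.9777·389.2500 = 22369.274 mm³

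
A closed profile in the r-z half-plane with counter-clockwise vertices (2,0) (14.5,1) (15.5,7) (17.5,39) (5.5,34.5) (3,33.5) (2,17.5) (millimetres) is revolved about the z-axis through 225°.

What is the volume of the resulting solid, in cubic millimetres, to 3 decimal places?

Volume = 18290.369 mm³

Profile (r,z), 7 vertices: (2,0) (14.5,1) (15.5,7) (17.5,39) (5.5,34.5) (3,33.5) (2,17.5)
edge 0: (2,0)→(14.5,1)  cross = 2·1 − 14.5·0 = 2.0000; (r_i+r_j)·cross = 16.5·2.0000 = 33.0000
edge 1: (14.5,1)→(15.5,7)  cross = 14.5·7 − 15.5·1 = 86.0000; (r_i+r_j)·cross = 30·86.0000 = 2580.0000
edge 2: (15.5,7)→(17.5,39)  cross = 15.5·39 − 17.5·7 = 482.0000; (r_i+r_j)·cross = 33·482.0000 = 15906.0000
edge 3: (17.5,39)→(5.5,34.5)  cross = 17.5·34.5 − 5.5·39 = 389.2500; (r_i+r_j)·cross = 23·389.2500 = 8952.7500
edge 4: (5.5,34.5)→(3,33.5)  cross = 5.5·33.5 − 3·34.5 = 80.7500; (r_i+r_j)·cross = 8.5·80.7500 = 686.3750
edge 5: (3,33.5)→(2,17.5)  cross = 3·17.5 − 2·33.5 = -14.5000; (r_i+r_j)·cross = 5·-14.5000 = -72.5000
edge 6: (2,17.5)→(2,0)  cross = 2·0 − 2·17.5 = -35.0000; (r_i+r_j)·cross = 4·-35.0000 = -140.0000
Σcross = 990.5000 → A = |Σcross|/2 = 495.2500 mm²
Σ(r_i+r_j)·cross = 27945.6250 → first moment M = |Σ|/6 = 4657.6042
R_c = M/A = 4657.6042/495.2500 = 9.4046 mm
θ = 225° = 3.926991 rad
V = θ·R_c·A = 3.926991·9.4046·495.2500 = 18290.369 mm³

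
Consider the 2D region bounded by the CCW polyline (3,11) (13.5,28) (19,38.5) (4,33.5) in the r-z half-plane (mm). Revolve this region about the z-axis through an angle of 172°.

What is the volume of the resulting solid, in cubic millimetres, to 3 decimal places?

Volume = 4622.840 mm³

Profile (r,z), 4 vertices: (3,11) (13.5,28) (19,38.5) (4,33.5)
edge 0: (3,11)→(13.5,28)  cross = 3·28 − 13.5·11 = -64.5000; (r_i+r_j)·cross = 16.5·-64.5000 = -1064.2500
edge 1: (13.5,28)→(19,38.5)  cross = 13.5·38.5 − 19·28 = -12.2500; (r_i+r_j)·cross = 32.5·-12.2500 = -398.1250
edge 2: (19,38.5)→(4,33.5)  cross = 19·33.5 − 4·38.5 = 482.5000; (r_i+r_j)·cross = 23·482.5000 = 11097.5000
edge 3: (4,33.5)→(3,11)  cross = 4·11 − 3·33.5 = -56.5000; (r_i+r_j)·cross = 7·-56.5000 = -395.5000
Σcross = 349.2500 → A = |Σcross|/2 = 174.6250 mm²
Σ(r_i+r_j)·cross = 9239.6250 → first moment M = |Σ|/6 = 1539.9375
R_c = M/A = 1539.9375/174.6250 = 8.8185 mm
θ = 172° = 3.001966 rad
V = θ·R_c·A = 3.001966·8.8185·174.6250 = 4622.840 mm³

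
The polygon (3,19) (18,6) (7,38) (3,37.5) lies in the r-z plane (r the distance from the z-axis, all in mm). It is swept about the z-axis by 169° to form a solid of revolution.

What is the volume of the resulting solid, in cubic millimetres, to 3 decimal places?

Profile (r,z), 4 vertices: (3,19) (18,6) (7,38) (3,37.5)
edge 0: (3,19)→(18,6)  cross = 3·6 − 18·19 = -324.0000; (r_i+r_j)·cross = 21·-324.0000 = -6804.0000
edge 1: (18,6)→(7,38)  cross = 18·38 − 7·6 = 642.0000; (r_i+r_j)·cross = 25·642.0000 = 16050.0000
edge 2: (7,38)→(3,37.5)  cross = 7·37.5 − 3·38 = 148.5000; (r_i+r_j)·cross = 10·148.5000 = 1485.0000
edge 3: (3,37.5)→(3,19)  cross = 3·19 − 3·37.5 = -55.5000; (r_i+r_j)·cross = 6·-55.5000 = -333.0000
Σcross = 411.0000 → A = |Σcross|/2 = 205.5000 mm²
Σ(r_i+r_j)·cross = 10398.0000 → first moment M = |Σ|/6 = 1733.0000
R_c = M/A = 1733.0000/205.5000 = 8.4331 mm
θ = 169° = 2.949606 rad
V = θ·R_c·A = 2.949606·8.4331·205.5000 = 5111.668 mm³

Volume = 5111.668 mm³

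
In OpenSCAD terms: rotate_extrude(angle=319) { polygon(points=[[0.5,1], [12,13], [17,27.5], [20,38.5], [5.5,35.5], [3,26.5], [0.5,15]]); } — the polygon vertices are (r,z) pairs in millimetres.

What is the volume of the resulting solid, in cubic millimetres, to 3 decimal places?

Profile (r,z), 7 vertices: (0.5,1) (12,13) (17,27.5) (20,38.5) (5.5,35.5) (3,26.5) (0.5,15)
edge 0: (0.5,1)→(12,13)  cross = 0.5·13 − 12·1 = -5.5000; (r_i+r_j)·cross = 12.5·-5.5000 = -68.7500
edge 1: (12,13)→(17,27.5)  cross = 12·27.5 − 17·13 = 109.0000; (r_i+r_j)·cross = 29·109.0000 = 3161.0000
edge 2: (17,27.5)→(20,38.5)  cross = 17·38.5 − 20·27.5 = 104.5000; (r_i+r_j)·cross = 37·104.5000 = 3866.5000
edge 3: (20,38.5)→(5.5,35.5)  cross = 20·35.5 − 5.5·38.5 = 498.2500; (r_i+r_j)·cross = 25.5·498.2500 = 12705.3750
edge 4: (5.5,35.5)→(3,26.5)  cross = 5.5·26.5 − 3·35.5 = 39.2500; (r_i+r_j)·cross = 8.5·39.2500 = 333.6250
edge 5: (3,26.5)→(0.5,15)  cross = 3·15 − 0.5·26.5 = 31.7500; (r_i+r_j)·cross = 3.5·31.7500 = 111.1250
edge 6: (0.5,15)→(0.5,1)  cross = 0.5·1 − 0.5·15 = -7.0000; (r_i+r_j)·cross = 1·-7.0000 = -7.0000
Σcross = 770.2500 → A = |Σcross|/2 = 385.1250 mm²
Σ(r_i+r_j)·cross = 20101.8750 → first moment M = |Σ|/6 = 3350.3125
R_c = M/A = 3350.3125/385.1250 = 8.6993 mm
θ = 319° = 5.567600 rad
V = θ·R_c·A = 5.567600·8.6993·385.1250 = 18653.201 mm³

Volume = 18653.201 mm³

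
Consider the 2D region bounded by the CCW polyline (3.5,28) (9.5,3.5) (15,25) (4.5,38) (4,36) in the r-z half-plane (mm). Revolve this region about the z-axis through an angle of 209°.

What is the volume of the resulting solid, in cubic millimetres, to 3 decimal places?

Profile (r,z), 5 vertices: (3.5,28) (9.5,3.5) (15,25) (4.5,38) (4,36)
edge 0: (3.5,28)→(9.5,3.5)  cross = 3.5·3.5 − 9.5·28 = -253.7500; (r_i+r_j)·cross = 13·-253.7500 = -3298.7500
edge 1: (9.5,3.5)→(15,25)  cross = 9.5·25 − 15·3.5 = 185.0000; (r_i+r_j)·cross = 24.5·185.0000 = 4532.5000
edge 2: (15,25)→(4.5,38)  cross = 15·38 − 4.5·25 = 457.5000; (r_i+r_j)·cross = 19.5·457.5000 = 8921.2500
edge 3: (4.5,38)→(4,36)  cross = 4.5·36 − 4·38 = 10.0000; (r_i+r_j)·cross = 8.5·10.0000 = 85.0000
edge 4: (4,36)→(3.5,28)  cross = 4·28 − 3.5·36 = -14.0000; (r_i+r_j)·cross = 7.5·-14.0000 = -105.0000
Σcross = 384.7500 → A = |Σcross|/2 = 192.3750 mm²
Σ(r_i+r_j)·cross = 10135.0000 → first moment M = |Σ|/6 = 1689.1667
R_c = M/A = 1689.1667/192.3750 = 8.7806 mm
θ = 209° = 3.647738 rad
V = θ·R_c·A = 3.647738·8.7806·192.3750 = 6161.638 mm³

Volume = 6161.638 mm³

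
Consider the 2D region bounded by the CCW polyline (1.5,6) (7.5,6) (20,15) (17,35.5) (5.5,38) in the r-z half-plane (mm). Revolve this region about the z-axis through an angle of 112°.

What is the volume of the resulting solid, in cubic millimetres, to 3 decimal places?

Profile (r,z), 5 vertices: (1.5,6) (7.5,6) (20,15) (17,35.5) (5.5,38)
edge 0: (1.5,6)→(7.5,6)  cross = 1.5·6 − 7.5·6 = -36.0000; (r_i+r_j)·cross = 9·-36.0000 = -324.0000
edge 1: (7.5,6)→(20,15)  cross = 7.5·15 − 20·6 = -7.5000; (r_i+r_j)·cross = 27.5·-7.5000 = -206.2500
edge 2: (20,15)→(17,35.5)  cross = 20·35.5 − 17·15 = 455.0000; (r_i+r_j)·cross = 37·455.0000 = 16835.0000
edge 3: (17,35.5)→(5.5,38)  cross = 17·38 − 5.5·35.5 = 450.7500; (r_i+r_j)·cross = 22.5·450.7500 = 10141.8750
edge 4: (5.5,38)→(1.5,6)  cross = 5.5·6 − 1.5·38 = -24.0000; (r_i+r_j)·cross = 7·-24.0000 = -168.0000
Σcross = 838.2500 → A = |Σcross|/2 = 419.1250 mm²
Σ(r_i+r_j)·cross = 26278.6250 → first moment M = |Σ|/6 = 4379.7708
R_c = M/A = 4379.7708/419.1250 = 10.4498 mm
θ = 112° = 1.954769 rad
V = θ·R_c·A = 1.954769·10.4498·419.1250 = 8561.439 mm³

Volume = 8561.439 mm³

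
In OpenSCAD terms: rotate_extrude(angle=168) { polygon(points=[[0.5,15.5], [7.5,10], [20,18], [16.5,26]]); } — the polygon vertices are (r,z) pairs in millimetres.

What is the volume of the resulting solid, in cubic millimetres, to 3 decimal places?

Profile (r,z), 4 vertices: (0.5,15.5) (7.5,10) (20,18) (16.5,26)
edge 0: (0.5,15.5)→(7.5,10)  cross = 0.5·10 − 7.5·15.5 = -111.2500; (r_i+r_j)·cross = 8·-111.2500 = -890.0000
edge 1: (7.5,10)→(20,18)  cross = 7.5·18 − 20·10 = -65.0000; (r_i+r_j)·cross = 27.5·-65.0000 = -1787.5000
edge 2: (20,18)→(16.5,26)  cross = 20·26 − 16.5·18 = 223.0000; (r_i+r_j)·cross = 36.5·223.0000 = 8139.5000
edge 3: (16.5,26)→(0.5,15.5)  cross = 16.5·15.5 − 0.5·26 = 242.7500; (r_i+r_j)·cross = 17·242.7500 = 4126.7500
Σcross = 289.5000 → A = |Σcross|/2 = 144.7500 mm²
Σ(r_i+r_j)·cross = 9588.7500 → first moment M = |Σ|/6 = 1598.1250
R_c = M/A = 1598.1250/144.7500 = 11.0406 mm
θ = 168° = 2.932153 rad
V = θ·R_c·A = 2.932153·11.0406·144.7500 = 4685.947 mm³

Volume = 4685.947 mm³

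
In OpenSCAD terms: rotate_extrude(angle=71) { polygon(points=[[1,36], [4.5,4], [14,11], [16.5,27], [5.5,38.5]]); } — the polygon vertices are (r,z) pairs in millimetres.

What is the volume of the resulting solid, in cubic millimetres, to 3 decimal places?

Profile (r,z), 5 vertices: (1,36) (4.5,4) (14,11) (16.5,27) (5.5,38.5)
edge 0: (1,36)→(4.5,4)  cross = 1·4 − 4.5·36 = -158.0000; (r_i+r_j)·cross = 5.5·-158.0000 = -869.0000
edge 1: (4.5,4)→(14,11)  cross = 4.5·11 − 14·4 = -6.5000; (r_i+r_j)·cross = 18.5·-6.5000 = -120.2500
edge 2: (14,11)→(16.5,27)  cross = 14·27 − 16.5·11 = 196.5000; (r_i+r_j)·cross = 30.5·196.5000 = 5993.2500
edge 3: (16.5,27)→(5.5,38.5)  cross = 16.5·38.5 − 5.5·27 = 486.7500; (r_i+r_j)·cross = 22·486.7500 = 10708.5000
edge 4: (5.5,38.5)→(1,36)  cross = 5.5·36 − 1·38.5 = 159.5000; (r_i+r_j)·cross = 6.5·159.5000 = 1036.7500
Σcross = 678.2500 → A = |Σcross|/2 = 339.1250 mm²
Σ(r_i+r_j)·cross = 16749.2500 → first moment M = |Σ|/6 = 2791.5417
R_c = M/A = 2791.5417/339.1250 = 8.2316 mm
θ = 71° = 1.239184 rad
V = θ·R_c·A = 1.239184·8.2316·339.1250 = 3459.233 mm³

Volume = 3459.233 mm³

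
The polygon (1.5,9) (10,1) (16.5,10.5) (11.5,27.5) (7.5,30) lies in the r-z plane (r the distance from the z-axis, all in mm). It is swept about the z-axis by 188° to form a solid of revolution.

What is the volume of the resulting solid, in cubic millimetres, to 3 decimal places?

Profile (r,z), 5 vertices: (1.5,9) (10,1) (16.5,10.5) (11.5,27.5) (7.5,30)
edge 0: (1.5,9)→(10,1)  cross = 1.5·1 − 10·9 = -88.5000; (r_i+r_j)·cross = 11.5·-88.5000 = -1017.7500
edge 1: (10,1)→(16.5,10.5)  cross = 10·10.5 − 16.5·1 = 88.5000; (r_i+r_j)·cross = 26.5·88.5000 = 2345.2500
edge 2: (16.5,10.5)→(11.5,27.5)  cross = 16.5·27.5 − 11.5·10.5 = 333.0000; (r_i+r_j)·cross = 28·333.0000 = 9324.0000
edge 3: (11.5,27.5)→(7.5,30)  cross = 11.5·30 − 7.5·27.5 = 138.7500; (r_i+r_j)·cross = 19·138.7500 = 2636.2500
edge 4: (7.5,30)→(1.5,9)  cross = 7.5·9 − 1.5·30 = 22.5000; (r_i+r_j)·cross = 9·22.5000 = 202.5000
Σcross = 494.2500 → A = |Σcross|/2 = 247.1250 mm²
Σ(r_i+r_j)·cross = 13490.2500 → first moment M = |Σ|/6 = 2248.3750
R_c = M/A = 2248.3750/247.1250 = 9.0981 mm
θ = 188° = 3.281219 rad
V = θ·R_c·A = 3.281219·9.0981·247.1250 = 7377.411 mm³

Volume = 7377.411 mm³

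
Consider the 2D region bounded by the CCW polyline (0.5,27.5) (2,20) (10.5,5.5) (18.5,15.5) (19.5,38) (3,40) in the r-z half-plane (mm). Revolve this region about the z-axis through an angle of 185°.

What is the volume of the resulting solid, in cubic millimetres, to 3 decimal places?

Profile (r,z), 6 vertices: (0.5,27.5) (2,20) (10.5,5.5) (18.5,15.5) (19.5,38) (3,40)
edge 0: (0.5,27.5)→(2,20)  cross = 0.5·20 − 2·27.5 = -45.0000; (r_i+r_j)·cross = 2.5·-45.0000 = -112.5000
edge 1: (2,20)→(10.5,5.5)  cross = 2·5.5 − 10.5·20 = -199.0000; (r_i+r_j)·cross = 12.5·-199.0000 = -2487.5000
edge 2: (10.5,5.5)→(18.5,15.5)  cross = 10.5·15.5 − 18.5·5.5 = 61.0000; (r_i+r_j)·cross = 29·61.0000 = 1769.0000
edge 3: (18.5,15.5)→(19.5,38)  cross = 18.5·38 − 19.5·15.5 = 400.7500; (r_i+r_j)·cross = 38·400.7500 = 15228.5000
edge 4: (19.5,38)→(3,40)  cross = 19.5·40 − 3·38 = 666.0000; (r_i+r_j)·cross = 22.5·666.0000 = 14985.0000
edge 5: (3,40)→(0.5,27.5)  cross = 3·27.5 − 0.5·40 = 62.5000; (r_i+r_j)·cross = 3.5·62.5000 = 218.7500
Σcross = 946.2500 → A = |Σcross|/2 = 473.1250 mm²
Σ(r_i+r_j)·cross = 29601.2500 → first moment M = |Σ|/6 = 4933.5417
R_c = M/A = 4933.5417/473.1250 = 10.4276 mm
θ = 185° = 3.228859 rad
V = θ·R_c·A = 3.228859·10.4276·473.1250 = 15929.711 mm³

Volume = 15929.711 mm³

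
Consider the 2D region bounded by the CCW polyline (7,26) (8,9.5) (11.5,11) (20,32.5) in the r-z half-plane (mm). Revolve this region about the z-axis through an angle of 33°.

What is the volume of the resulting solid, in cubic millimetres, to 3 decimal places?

Volume = 979.490 mm³

Profile (r,z), 4 vertices: (7,26) (8,9.5) (11.5,11) (20,32.5)
edge 0: (7,26)→(8,9.5)  cross = 7·9.5 − 8·26 = -141.5000; (r_i+r_j)·cross = 15·-141.5000 = -2122.5000
edge 1: (8,9.5)→(11.5,11)  cross = 8·11 − 11.5·9.5 = -21.2500; (r_i+r_j)·cross = 19.5·-21.2500 = -414.3750
edge 2: (11.5,11)→(20,32.5)  cross = 11.5·32.5 − 20·11 = 153.7500; (r_i+r_j)·cross = 31.5·153.7500 = 4843.1250
edge 3: (20,32.5)→(7,26)  cross = 20·26 − 7·32.5 = 292.5000; (r_i+r_j)·cross = 27·292.5000 = 7897.5000
Σcross = 283.5000 → A = |Σcross|/2 = 141.7500 mm²
Σ(r_i+r_j)·cross = 10203.7500 → first moment M = |Σ|/6 = 1700.6250
R_c = M/A = 1700.6250/141.7500 = 11.9974 mm
θ = 33° = 0.575959 rad
V = θ·R_c·A = 0.575959·11.9974·141.7500 = 979.490 mm³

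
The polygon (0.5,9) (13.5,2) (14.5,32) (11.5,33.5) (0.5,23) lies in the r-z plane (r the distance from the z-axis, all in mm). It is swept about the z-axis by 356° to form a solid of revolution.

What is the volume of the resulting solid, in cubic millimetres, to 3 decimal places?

Volume = 16180.139 mm³

Profile (r,z), 5 vertices: (0.5,9) (13.5,2) (14.5,32) (11.5,33.5) (0.5,23)
edge 0: (0.5,9)→(13.5,2)  cross = 0.5·2 − 13.5·9 = -120.5000; (r_i+r_j)·cross = 14·-120.5000 = -1687.0000
edge 1: (13.5,2)→(14.5,32)  cross = 13.5·32 − 14.5·2 = 403.0000; (r_i+r_j)·cross = 28·403.0000 = 11284.0000
edge 2: (14.5,32)→(11.5,33.5)  cross = 14.5·33.5 − 11.5·32 = 117.7500; (r_i+r_j)·cross = 26·117.7500 = 3061.5000
edge 3: (11.5,33.5)→(0.5,23)  cross = 11.5·23 − 0.5·33.5 = 247.7500; (r_i+r_j)·cross = 12·247.7500 = 2973.0000
edge 4: (0.5,23)→(0.5,9)  cross = 0.5·9 − 0.5·23 = -7.0000; (r_i+r_j)·cross = 1·-7.0000 = -7.0000
Σcross = 641.0000 → A = |Σcross|/2 = 320.5000 mm²
Σ(r_i+r_j)·cross = 15624.5000 → first moment M = |Σ|/6 = 2604.0833
R_c = M/A = 2604.0833/320.5000 = 8.1251 mm
θ = 356° = 6.213372 rad
V = θ·R_c·A = 6.213372·8.1251·320.5000 = 16180.139 mm³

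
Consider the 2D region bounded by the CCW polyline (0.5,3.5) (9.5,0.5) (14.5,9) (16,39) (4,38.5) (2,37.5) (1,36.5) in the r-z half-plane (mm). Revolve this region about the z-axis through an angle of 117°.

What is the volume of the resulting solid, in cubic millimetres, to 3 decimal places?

Profile (r,z), 7 vertices: (0.5,3.5) (9.5,0.5) (14.5,9) (16,39) (4,38.5) (2,37.5) (1,36.5)
edge 0: (0.5,3.5)→(9.5,0.5)  cross = 0.5·0.5 − 9.5·3.5 = -33.0000; (r_i+r_j)·cross = 10·-33.0000 = -330.0000
edge 1: (9.5,0.5)→(14.5,9)  cross = 9.5·9 − 14.5·0.5 = 78.2500; (r_i+r_j)·cross = 24·78.2500 = 1878.0000
edge 2: (14.5,9)→(16,39)  cross = 14.5·39 − 16·9 = 421.5000; (r_i+r_j)·cross = 30.5·421.5000 = 12855.7500
edge 3: (16,39)→(4,38.5)  cross = 16·38.5 − 4·39 = 460.0000; (r_i+r_j)·cross = 20·460.0000 = 9200.0000
edge 4: (4,38.5)→(2,37.5)  cross = 4·37.5 − 2·38.5 = 73.0000; (r_i+r_j)·cross = 6·73.0000 = 438.0000
edge 5: (2,37.5)→(1,36.5)  cross = 2·36.5 − 1·37.5 = 35.5000; (r_i+r_j)·cross = 3·35.5000 = 106.5000
edge 6: (1,36.5)→(0.5,3.5)  cross = 1·3.5 − 0.5·36.5 = -14.7500; (r_i+r_j)·cross = 1.5·-14.7500 = -22.1250
Σcross = 1020.5000 → A = |Σcross|/2 = 510.2500 mm²
Σ(r_i+r_j)·cross = 24126.1250 → first moment M = |Σ|/6 = 4021.0208
R_c = M/A = 4021.0208/510.2500 = 7.8805 mm
θ = 117° = 2.042035 rad
V = θ·R_c·A = 2.042035·7.8805·510.2500 = 8211.066 mm³

Volume = 8211.066 mm³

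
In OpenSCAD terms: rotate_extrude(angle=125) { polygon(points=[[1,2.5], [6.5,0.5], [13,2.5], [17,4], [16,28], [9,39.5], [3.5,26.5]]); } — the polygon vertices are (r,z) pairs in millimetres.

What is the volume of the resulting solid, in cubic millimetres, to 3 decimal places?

Profile (r,z), 7 vertices: (1,2.5) (6.5,0.5) (13,2.5) (17,4) (16,28) (9,39.5) (3.5,26.5)
edge 0: (1,2.5)→(6.5,0.5)  cross = 1·0.5 − 6.5·2.5 = -15.7500; (r_i+r_j)·cross = 7.5·-15.7500 = -118.1250
edge 1: (6.5,0.5)→(13,2.5)  cross = 6.5·2.5 − 13·0.5 = 9.7500; (r_i+r_j)·cross = 19.5·9.7500 = 190.1250
edge 2: (13,2.5)→(17,4)  cross = 13·4 − 17·2.5 = 9.5000; (r_i+r_j)·cross = 30·9.5000 = 285.0000
edge 3: (17,4)→(16,28)  cross = 17·28 − 16·4 = 412.0000; (r_i+r_j)·cross = 33·412.0000 = 13596.0000
edge 4: (16,28)→(9,39.5)  cross = 16·39.5 − 9·28 = 380.0000; (r_i+r_j)·cross = 25·380.0000 = 9500.0000
edge 5: (9,39.5)→(3.5,26.5)  cross = 9·26.5 − 3.5·39.5 = 100.2500; (r_i+r_j)·cross = 12.5·100.2500 = 1253.1250
edge 6: (3.5,26.5)→(1,2.5)  cross = 3.5·2.5 − 1·26.5 = -17.7500; (r_i+r_j)·cross = 4.5·-17.7500 = -79.8750
Σcross = 878.0000 → A = |Σcross|/2 = 439.0000 mm²
Σ(r_i+r_j)·cross = 24626.2500 → first moment M = |Σ|/6 = 4104.3750
R_c = M/A = 4104.3750/439.0000 = 9.3494 mm
θ = 125° = 2.181662 rad
V = θ·R_c·A = 2.181662·9.3494·439.0000 = 8954.357 mm³

Volume = 8954.357 mm³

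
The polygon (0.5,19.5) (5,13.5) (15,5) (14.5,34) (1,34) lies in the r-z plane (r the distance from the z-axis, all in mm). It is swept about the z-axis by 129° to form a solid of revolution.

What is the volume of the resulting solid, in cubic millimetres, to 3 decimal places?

Profile (r,z), 5 vertices: (0.5,19.5) (5,13.5) (15,5) (14.5,34) (1,34)
edge 0: (0.5,19.5)→(5,13.5)  cross = 0.5·13.5 − 5·19.5 = -90.7500; (r_i+r_j)·cross = 5.5·-90.7500 = -499.1250
edge 1: (5,13.5)→(15,5)  cross = 5·5 − 15·13.5 = -177.5000; (r_i+r_j)·cross = 20·-177.5000 = -3550.0000
edge 2: (15,5)→(14.5,34)  cross = 15·34 − 14.5·5 = 437.5000; (r_i+r_j)·cross = 29.5·437.5000 = 12906.2500
edge 3: (14.5,34)→(1,34)  cross = 14.5·34 − 1·34 = 459.0000; (r_i+r_j)·cross = 15.5·459.0000 = 7114.5000
edge 4: (1,34)→(0.5,19.5)  cross = 1·19.5 − 0.5·34 = 2.5000; (r_i+r_j)·cross = 1.5·2.5000 = 3.7500
Σcross = 630.7500 → A = |Σcross|/2 = 315.3750 mm²
Σ(r_i+r_j)·cross = 15975.3750 → first moment M = |Σ|/6 = 2662.5625
R_c = M/A = 2662.5625/315.3750 = 8.4425 mm
θ = 129° = 2.251475 rad
V = θ·R_c·A = 2.251475·8.4425·315.3750 = 5994.692 mm³

Volume = 5994.692 mm³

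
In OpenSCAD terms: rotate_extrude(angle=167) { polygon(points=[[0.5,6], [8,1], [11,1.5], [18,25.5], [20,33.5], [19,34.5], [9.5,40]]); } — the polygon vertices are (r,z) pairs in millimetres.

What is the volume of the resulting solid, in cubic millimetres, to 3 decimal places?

Volume = 12278.841 mm³

Profile (r,z), 7 vertices: (0.5,6) (8,1) (11,1.5) (18,25.5) (20,33.5) (19,34.5) (9.5,40)
edge 0: (0.5,6)→(8,1)  cross = 0.5·1 − 8·6 = -47.5000; (r_i+r_j)·cross = 8.5·-47.5000 = -403.7500
edge 1: (8,1)→(11,1.5)  cross = 8·1.5 − 11·1 = 1.0000; (r_i+r_j)·cross = 19·1.0000 = 19.0000
edge 2: (11,1.5)→(18,25.5)  cross = 11·25.5 − 18·1.5 = 253.5000; (r_i+r_j)·cross = 29·253.5000 = 7351.5000
edge 3: (18,25.5)→(20,33.5)  cross = 18·33.5 − 20·25.5 = 93.0000; (r_i+r_j)·cross = 38·93.0000 = 3534.0000
edge 4: (20,33.5)→(19,34.5)  cross = 20·34.5 − 19·33.5 = 53.5000; (r_i+r_j)·cross = 39·53.5000 = 2086.5000
edge 5: (19,34.5)→(9.5,40)  cross = 19·40 − 9.5·34.5 = 432.2500; (r_i+r_j)·cross = 28.5·432.2500 = 12319.1250
edge 6: (9.5,40)→(0.5,6)  cross = 9.5·6 − 0.5·40 = 37.0000; (r_i+r_j)·cross = 10·37.0000 = 370.0000
Σcross = 822.7500 → A = |Σcross|/2 = 411.3750 mm²
Σ(r_i+r_j)·cross = 25276.3750 → first moment M = |Σ|/6 = 4212.7292
R_c = M/A = 4212.7292/411.3750 = 10.2406 mm
θ = 167° = 2.914700 rad
V = θ·R_c·A = 2.914700·10.2406·411.3750 = 12278.841 mm³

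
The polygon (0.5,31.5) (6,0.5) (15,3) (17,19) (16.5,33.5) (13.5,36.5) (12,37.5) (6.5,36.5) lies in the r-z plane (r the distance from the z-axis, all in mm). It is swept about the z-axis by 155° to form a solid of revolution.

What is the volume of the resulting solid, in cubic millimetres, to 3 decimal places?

Profile (r,z), 8 vertices: (0.5,31.5) (6,0.5) (15,3) (17,19) (16.5,33.5) (13.5,36.5) (12,37.5) (6.5,36.5)
edge 0: (0.5,31.5)→(6,0.5)  cross = 0.5·0.5 − 6·31.5 = -188.7500; (r_i+r_j)·cross = 6.5·-188.7500 = -1226.8750
edge 1: (6,0.5)→(15,3)  cross = 6·3 − 15·0.5 = 10.5000; (r_i+r_j)·cross = 21·10.5000 = 220.5000
edge 2: (15,3)→(17,19)  cross = 15·19 − 17·3 = 234.0000; (r_i+r_j)·cross = 32·234.0000 = 7488.0000
edge 3: (17,19)→(16.5,33.5)  cross = 17·33.5 − 16.5·19 = 256.0000; (r_i+r_j)·cross = 33.5·256.0000 = 8576.0000
edge 4: (16.5,33.5)→(13.5,36.5)  cross = 16.5·36.5 − 13.5·33.5 = 150.0000; (r_i+r_j)·cross = 30·150.0000 = 4500.0000
edge 5: (13.5,36.5)→(12,37.5)  cross = 13.5·37.5 − 12·36.5 = 68.2500; (r_i+r_j)·cross = 25.5·68.2500 = 1740.3750
edge 6: (12,37.5)→(6.5,36.5)  cross = 12·36.5 − 6.5·37.5 = 194.2500; (r_i+r_j)·cross = 18.5·194.2500 = 3593.6250
edge 7: (6.5,36.5)→(0.5,31.5)  cross = 6.5·31.5 − 0.5·36.5 = 186.5000; (r_i+r_j)·cross = 7·186.5000 = 1305.5000
Σcross = 910.7500 → A = |Σcross|/2 = 455.3750 mm²
Σ(r_i+r_j)·cross = 26197.1250 → first moment M = |Σ|/6 = 4366.1875
R_c = M/A = 4366.1875/455.3750 = 9.5881 mm
θ = 155° = 2.705260 rad
V = θ·R_c·A = 2.705260·9.5881·455.3750 = 11811.674 mm³

Volume = 11811.674 mm³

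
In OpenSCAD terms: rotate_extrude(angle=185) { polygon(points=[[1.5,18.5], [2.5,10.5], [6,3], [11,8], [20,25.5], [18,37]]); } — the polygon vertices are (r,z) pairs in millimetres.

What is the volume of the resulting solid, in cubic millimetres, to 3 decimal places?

Profile (r,z), 6 vertices: (1.5,18.5) (2.5,10.5) (6,3) (11,8) (20,25.5) (18,37)
edge 0: (1.5,18.5)→(2.5,10.5)  cross = 1.5·10.5 − 2.5·18.5 = -30.5000; (r_i+r_j)·cross = 4·-30.5000 = -122.0000
edge 1: (2.5,10.5)→(6,3)  cross = 2.5·3 − 6·10.5 = -55.5000; (r_i+r_j)·cross = 8.5·-55.5000 = -471.7500
edge 2: (6,3)→(11,8)  cross = 6·8 − 11·3 = 15.0000; (r_i+r_j)·cross = 17·15.0000 = 255.0000
edge 3: (11,8)→(20,25.5)  cross = 11·25.5 − 20·8 = 120.5000; (r_i+r_j)·cross = 31·120.5000 = 3735.5000
edge 4: (20,25.5)→(18,37)  cross = 20·37 − 18·25.5 = 281.0000; (r_i+r_j)·cross = 38·281.0000 = 10678.0000
edge 5: (18,37)→(1.5,18.5)  cross = 18·18.5 − 1.5·37 = 277.5000; (r_i+r_j)·cross = 19.5·277.5000 = 5411.2500
Σcross = 608.0000 → A = |Σcross|/2 = 304.0000 mm²
Σ(r_i+r_j)·cross = 19486.0000 → first moment M = |Σ|/6 = 3247.6667
R_c = M/A = 3247.6667/304.0000 = 10.6831 mm
θ = 185° = 3.228859 rad
V = θ·R_c·A = 3.228859·10.6831·304.0000 = 10486.258 mm³

Volume = 10486.258 mm³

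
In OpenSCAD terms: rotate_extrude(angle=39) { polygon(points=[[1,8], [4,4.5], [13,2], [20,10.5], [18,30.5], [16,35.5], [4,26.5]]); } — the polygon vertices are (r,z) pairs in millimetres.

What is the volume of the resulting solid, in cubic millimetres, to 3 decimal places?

Profile (r,z), 7 vertices: (1,8) (4,4.5) (13,2) (20,10.5) (18,30.5) (16,35.5) (4,26.5)
edge 0: (1,8)→(4,4.5)  cross = 1·4.5 − 4·8 = -27.5000; (r_i+r_j)·cross = 5·-27.5000 = -137.5000
edge 1: (4,4.5)→(13,2)  cross = 4·2 − 13·4.5 = -50.5000; (r_i+r_j)·cross = 17·-50.5000 = -858.5000
edge 2: (13,2)→(20,10.5)  cross = 13·10.5 − 20·2 = 96.5000; (r_i+r_j)·cross = 33·96.5000 = 3184.5000
edge 3: (20,10.5)→(18,30.5)  cross = 20·30.5 − 18·10.5 = 421.0000; (r_i+r_j)·cross = 38·421.0000 = 15998.0000
edge 4: (18,30.5)→(16,35.5)  cross = 18·35.5 − 16·30.5 = 151.0000; (r_i+r_j)·cross = 34·151.0000 = 5134.0000
edge 5: (16,35.5)→(4,26.5)  cross = 16·26.5 − 4·35.5 = 282.0000; (r_i+r_j)·cross = 20·282.0000 = 5640.0000
edge 6: (4,26.5)→(1,8)  cross = 4·8 − 1·26.5 = 5.5000; (r_i+r_j)·cross = 5·5.5000 = 27.5000
Σcross = 878.0000 → A = |Σcross|/2 = 439.0000 mm²
Σ(r_i+r_j)·cross = 28988.0000 → first moment M = |Σ|/6 = 4831.3333
R_c = M/A = 4831.3333/439.0000 = 11.0053 mm
θ = 39° = 0.680678 rad
V = θ·R_c·A = 0.680678·11.0053·439.0000 = 3288.584 mm³

Volume = 3288.584 mm³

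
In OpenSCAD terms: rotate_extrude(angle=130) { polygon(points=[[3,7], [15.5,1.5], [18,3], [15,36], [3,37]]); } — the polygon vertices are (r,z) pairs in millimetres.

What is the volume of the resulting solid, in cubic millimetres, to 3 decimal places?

Profile (r,z), 5 vertices: (3,7) (15.5,1.5) (18,3) (15,36) (3,37)
edge 0: (3,7)→(15.5,1.5)  cross = 3·1.5 − 15.5·7 = -104.0000; (r_i+r_j)·cross = 18.5·-104.0000 = -1924.0000
edge 1: (15.5,1.5)→(18,3)  cross = 15.5·3 − 18·1.5 = 19.5000; (r_i+r_j)·cross = 33.5·19.5000 = 653.2500
edge 2: (18,3)→(15,36)  cross = 18·36 − 15·3 = 603.0000; (r_i+r_j)·cross = 33·603.0000 = 19899.0000
edge 3: (15,36)→(3,37)  cross = 15·37 − 3·36 = 447.0000; (r_i+r_j)·cross = 18·447.0000 = 8046.0000
edge 4: (3,37)→(3,7)  cross = 3·7 − 3·37 = -90.0000; (r_i+r_j)·cross = 6·-90.0000 = -540.0000
Σcross = 875.5000 → A = |Σcross|/2 = 437.7500 mm²
Σ(r_i+r_j)·cross = 26134.2500 → first moment M = |Σ|/6 = 4355.7083
R_c = M/A = 4355.7083/437.7500 = 9.9502 mm
θ = 130° = 2.268928 rad
V = θ·R_c·A = 2.268928·9.9502·437.7500 = 9882.789 mm³

Volume = 9882.789 mm³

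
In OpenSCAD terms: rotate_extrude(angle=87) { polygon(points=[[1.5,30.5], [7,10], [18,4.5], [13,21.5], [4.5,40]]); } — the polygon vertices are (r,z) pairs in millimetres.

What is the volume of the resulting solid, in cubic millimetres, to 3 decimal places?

Profile (r,z), 5 vertices: (1.5,30.5) (7,10) (18,4.5) (13,21.5) (4.5,40)
edge 0: (1.5,30.5)→(7,10)  cross = 1.5·10 − 7·30.5 = -198.5000; (r_i+r_j)·cross = 8.5·-198.5000 = -1687.2500
edge 1: (7,10)→(18,4.5)  cross = 7·4.5 − 18·10 = -148.5000; (r_i+r_j)·cross = 25·-148.5000 = -3712.5000
edge 2: (18,4.5)→(13,21.5)  cross = 18·21.5 − 13·4.5 = 328.5000; (r_i+r_j)·cross = 31·328.5000 = 10183.5000
edge 3: (13,21.5)→(4.5,40)  cross = 13·40 − 4.5·21.5 = 423.2500; (r_i+r_j)·cross = 17.5·423.2500 = 7406.8750
edge 4: (4.5,40)→(1.5,30.5)  cross = 4.5·30.5 − 1.5·40 = 77.2500; (r_i+r_j)·cross = 6·77.2500 = 463.5000
Σcross = 482.0000 → A = |Σcross|/2 = 241.0000 mm²
Σ(r_i+r_j)·cross = 12654.1250 → first moment M = |Σ|/6 = 2109.0208
R_c = M/A = 2109.0208/241.0000 = 8.7511 mm
θ = 87° = 1.518436 rad
V = θ·R_c·A = 1.518436·8.7511·241.0000 = 3202.414 mm³

Volume = 3202.414 mm³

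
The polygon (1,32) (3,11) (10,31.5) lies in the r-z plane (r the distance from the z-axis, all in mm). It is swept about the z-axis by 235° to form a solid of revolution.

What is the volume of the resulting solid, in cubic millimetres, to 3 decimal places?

Volume = 1799.202 mm³

Profile (r,z), 3 vertices: (1,32) (3,11) (10,31.5)
edge 0: (1,32)→(3,11)  cross = 1·11 − 3·32 = -85.0000; (r_i+r_j)·cross = 4·-85.0000 = -340.0000
edge 1: (3,11)→(10,31.5)  cross = 3·31.5 − 10·11 = -15.5000; (r_i+r_j)·cross = 13·-15.5000 = -201.5000
edge 2: (10,31.5)→(1,32)  cross = 10·32 − 1·31.5 = 288.5000; (r_i+r_j)·cross = 11·288.5000 = 3173.5000
Σcross = 188.0000 → A = |Σcross|/2 = 94.0000 mm²
Σ(r_i+r_j)·cross = 2632.0000 → first moment M = |Σ|/6 = 438.6667
R_c = M/A = 438.6667/94.0000 = 4.6667 mm
θ = 235° = 4.101524 rad
V = θ·R_c·A = 4.101524·4.6667·94.0000 = 1799.202 mm³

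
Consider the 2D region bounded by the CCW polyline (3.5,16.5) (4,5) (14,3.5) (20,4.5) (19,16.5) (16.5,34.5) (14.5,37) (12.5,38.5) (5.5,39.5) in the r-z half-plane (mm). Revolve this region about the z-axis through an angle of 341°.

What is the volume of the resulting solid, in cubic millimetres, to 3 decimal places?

Volume = 31922.872 mm³

Profile (r,z), 9 vertices: (3.5,16.5) (4,5) (14,3.5) (20,4.5) (19,16.5) (16.5,34.5) (14.5,37) (12.5,38.5) (5.5,39.5)
edge 0: (3.5,16.5)→(4,5)  cross = 3.5·5 − 4·16.5 = -48.5000; (r_i+r_j)·cross = 7.5·-48.5000 = -363.7500
edge 1: (4,5)→(14,3.5)  cross = 4·3.5 − 14·5 = -56.0000; (r_i+r_j)·cross = 18·-56.0000 = -1008.0000
edge 2: (14,3.5)→(20,4.5)  cross = 14·4.5 − 20·3.5 = -7.0000; (r_i+r_j)·cross = 34·-7.0000 = -238.0000
edge 3: (20,4.5)→(19,16.5)  cross = 20·16.5 − 19·4.5 = 244.5000; (r_i+r_j)·cross = 39·244.5000 = 9535.5000
edge 4: (19,16.5)→(16.5,34.5)  cross = 19·34.5 − 16.5·16.5 = 383.2500; (r_i+r_j)·cross = 35.5·383.2500 = 13605.3750
edge 5: (16.5,34.5)→(14.5,37)  cross = 16.5·37 − 14.5·34.5 = 110.2500; (r_i+r_j)·cross = 31·110.2500 = 3417.7500
edge 6: (14.5,37)→(12.5,38.5)  cross = 14.5·38.5 − 12.5·37 = 95.7500; (r_i+r_j)·cross = 27·95.7500 = 2585.2500
edge 7: (12.5,38.5)→(5.5,39.5)  cross = 12.5·39.5 − 5.5·38.5 = 282.0000; (r_i+r_j)·cross = 18·282.0000 = 5076.0000
edge 8: (5.5,39.5)→(3.5,16.5)  cross = 5.5·16.5 − 3.5·39.5 = -47.5000; (r_i+r_j)·cross = 9·-47.5000 = -427.5000
Σcross = 956.7500 → A = |Σcross|/2 = 478.3750 mm²
Σ(r_i+r_j)·cross = 32182.6250 → first moment M = |Σ|/6 = 5363.7708
R_c = M/A = 5363.7708/478.3750 = 11.2125 mm
θ = 341° = 5.951573 rad
V = θ·R_c·A = 5.951573·11.2125·478.3750 = 31922.872 mm³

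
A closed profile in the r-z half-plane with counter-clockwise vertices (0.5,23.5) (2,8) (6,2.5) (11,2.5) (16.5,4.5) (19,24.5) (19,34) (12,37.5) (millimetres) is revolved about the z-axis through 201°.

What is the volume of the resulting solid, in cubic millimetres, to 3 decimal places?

Profile (r,z), 8 vertices: (0.5,23.5) (2,8) (6,2.5) (11,2.5) (16.5,4.5) (19,24.5) (19,34) (12,37.5)
edge 0: (0.5,23.5)→(2,8)  cross = 0.5·8 − 2·23.5 = -43.0000; (r_i+r_j)·cross = 2.5·-43.0000 = -107.5000
edge 1: (2,8)→(6,2.5)  cross = 2·2.5 − 6·8 = -43.0000; (r_i+r_j)·cross = 8·-43.0000 = -344.0000
edge 2: (6,2.5)→(11,2.5)  cross = 6·2.5 − 11·2.5 = -12.5000; (r_i+r_j)·cross = 17·-12.5000 = -212.5000
edge 3: (11,2.5)→(16.5,4.5)  cross = 11·4.5 − 16.5·2.5 = 8.2500; (r_i+r_j)·cross = 27.5·8.2500 = 226.8750
edge 4: (16.5,4.5)→(19,24.5)  cross = 16.5·24.5 − 19·4.5 = 318.7500; (r_i+r_j)·cross = 35.5·318.7500 = 11315.6250
edge 5: (19,24.5)→(19,34)  cross = 19·34 − 19·24.5 = 180.5000; (r_i+r_j)·cross = 38·180.5000 = 6859.0000
edge 6: (19,34)→(12,37.5)  cross = 19·37.5 − 12·34 = 304.5000; (r_i+r_j)·cross = 31·304.5000 = 9439.5000
edge 7: (12,37.5)→(0.5,23.5)  cross = 12·23.5 − 0.5·37.5 = 263.2500; (r_i+r_j)·cross = 12.5·263.2500 = 3290.6250
Σcross = 976.7500 → A = |Σcross|/2 = 488.3750 mm²
Σ(r_i+r_j)·cross = 30467.6250 → first moment M = |Σ|/6 = 5077.9375
R_c = M/A = 5077.9375/488.3750 = 10.3976 mm
θ = 201° = 3.508112 rad
V = θ·R_c·A = 3.508112·10.3976·488.3750 = 17813.972 mm³

Volume = 17813.972 mm³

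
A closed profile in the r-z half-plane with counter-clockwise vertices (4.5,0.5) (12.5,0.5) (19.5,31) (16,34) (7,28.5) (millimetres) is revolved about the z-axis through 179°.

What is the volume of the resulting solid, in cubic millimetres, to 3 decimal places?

Profile (r,z), 5 vertices: (4.5,0.5) (12.5,0.5) (19.5,31) (16,34) (7,28.5)
edge 0: (4.5,0.5)→(12.5,0.5)  cross = 4.5·0.5 − 12.5·0.5 = -4.0000; (r_i+r_j)·cross = 17·-4.0000 = -68.0000
edge 1: (12.5,0.5)→(19.5,31)  cross = 12.5·31 − 19.5·0.5 = 377.7500; (r_i+r_j)·cross = 32·377.7500 = 12088.0000
edge 2: (19.5,31)→(16,34)  cross = 19.5·34 − 16·31 = 167.0000; (r_i+r_j)·cross = 35.5·167.0000 = 5928.5000
edge 3: (16,34)→(7,28.5)  cross = 16·28.5 − 7·34 = 218.0000; (r_i+r_j)·cross = 23·218.0000 = 5014.0000
edge 4: (7,28.5)→(4.5,0.5)  cross = 7·0.5 − 4.5·28.5 = -124.7500; (r_i+r_j)·cross = 11.5·-124.7500 = -1434.6250
Σcross = 634.0000 → A = |Σcross|/2 = 317.0000 mm²
Σ(r_i+r_j)·cross = 21527.8750 → first moment M = |Σ|/6 = 3587.9792
R_c = M/A = 3587.9792/317.0000 = 11.3185 mm
θ = 179° = 3.124139 rad
V = θ·R_c·A = 3.124139·11.3185·317.0000 = 11209.347 mm³

Volume = 11209.347 mm³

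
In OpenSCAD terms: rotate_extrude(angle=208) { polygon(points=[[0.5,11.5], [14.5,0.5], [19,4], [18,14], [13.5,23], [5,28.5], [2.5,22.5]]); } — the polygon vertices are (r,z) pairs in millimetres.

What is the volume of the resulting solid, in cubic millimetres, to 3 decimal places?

Volume = 11341.615 mm³

Profile (r,z), 7 vertices: (0.5,11.5) (14.5,0.5) (19,4) (18,14) (13.5,23) (5,28.5) (2.5,22.5)
edge 0: (0.5,11.5)→(14.5,0.5)  cross = 0.5·0.5 − 14.5·11.5 = -166.5000; (r_i+r_j)·cross = 15·-166.5000 = -2497.5000
edge 1: (14.5,0.5)→(19,4)  cross = 14.5·4 − 19·0.5 = 48.5000; (r_i+r_j)·cross = 33.5·48.5000 = 1624.7500
edge 2: (19,4)→(18,14)  cross = 19·14 − 18·4 = 194.0000; (r_i+r_j)·cross = 37·194.0000 = 7178.0000
edge 3: (18,14)→(13.5,23)  cross = 18·23 − 13.5·14 = 225.0000; (r_i+r_j)·cross = 31.5·225.0000 = 7087.5000
edge 4: (13.5,23)→(5,28.5)  cross = 13.5·28.5 − 5·23 = 269.7500; (r_i+r_j)·cross = 18.5·269.7500 = 4990.3750
edge 5: (5,28.5)→(2.5,22.5)  cross = 5·22.5 − 2.5·28.5 = 41.2500; (r_i+r_j)·cross = 7.5·41.2500 = 309.3750
edge 6: (2.5,22.5)→(0.5,11.5)  cross = 2.5·11.5 − 0.5·22.5 = 17.5000; (r_i+r_j)·cross = 3·17.5000 = 52.5000
Σcross = 629.5000 → A = |Σcross|/2 = 314.7500 mm²
Σ(r_i+r_j)·cross = 18745.0000 → first moment M = |Σ|/6 = 3124.1667
R_c = M/A = 3124.1667/314.7500 = 9.9259 mm
θ = 208° = 3.630285 rad
V = θ·R_c·A = 3.630285·9.9259·314.7500 = 11341.615 mm³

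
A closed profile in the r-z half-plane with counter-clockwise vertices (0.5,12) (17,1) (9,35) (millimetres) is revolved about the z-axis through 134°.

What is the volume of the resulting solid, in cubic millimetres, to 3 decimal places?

Profile (r,z), 3 vertices: (0.5,12) (17,1) (9,35)
edge 0: (0.5,12)→(17,1)  cross = 0.5·1 − 17·12 = -203.5000; (r_i+r_j)·cross = 17.5·-203.5000 = -3561.2500
edge 1: (17,1)→(9,35)  cross = 17·35 − 9·1 = 586.0000; (r_i+r_j)·cross = 26·586.0000 = 15236.0000
edge 2: (9,35)→(0.5,12)  cross = 9·12 − 0.5·35 = 90.5000; (r_i+r_j)·cross = 9.5·90.5000 = 859.7500
Σcross = 473.0000 → A = |Σcross|/2 = 236.5000 mm²
Σ(r_i+r_j)·cross = 12534.5000 → first moment M = |Σ|/6 = 2089.0833
R_c = M/A = 2089.0833/236.5000 = 8.8333 mm
θ = 134° = 2.338741 rad
V = θ·R_c·A = 2.338741·8.8333·236.5000 = 4885.825 mm³

Volume = 4885.825 mm³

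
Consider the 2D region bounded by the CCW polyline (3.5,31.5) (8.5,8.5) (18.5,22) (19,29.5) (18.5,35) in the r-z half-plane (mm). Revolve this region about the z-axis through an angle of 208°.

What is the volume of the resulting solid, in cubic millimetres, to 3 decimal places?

Volume = 10488.649 mm³

Profile (r,z), 5 vertices: (3.5,31.5) (8.5,8.5) (18.5,22) (19,29.5) (18.5,35)
edge 0: (3.5,31.5)→(8.5,8.5)  cross = 3.5·8.5 − 8.5·31.5 = -238.0000; (r_i+r_j)·cross = 12·-238.0000 = -2856.0000
edge 1: (8.5,8.5)→(18.5,22)  cross = 8.5·22 − 18.5·8.5 = 29.7500; (r_i+r_j)·cross = 27·29.7500 = 803.2500
edge 2: (18.5,22)→(19,29.5)  cross = 18.5·29.5 − 19·22 = 127.7500; (r_i+r_j)·cross = 37.5·127.7500 = 4790.6250
edge 3: (19,29.5)→(18.5,35)  cross = 19·35 − 18.5·29.5 = 119.2500; (r_i+r_j)·cross = 37.5·119.2500 = 4471.8750
edge 4: (18.5,35)→(3.5,31.5)  cross = 18.5·31.5 − 3.5·35 = 460.2500; (r_i+r_j)·cross = 22·460.2500 = 10125.5000
Σcross = 499.0000 → A = |Σcross|/2 = 249.5000 mm²
Σ(r_i+r_j)·cross = 17335.2500 → first moment M = |Σ|/6 = 2889.2083
R_c = M/A = 2889.2083/249.5000 = 11.5800 mm
θ = 208° = 3.630285 rad
V = θ·R_c·A = 3.630285·11.5800·249.5000 = 10488.649 mm³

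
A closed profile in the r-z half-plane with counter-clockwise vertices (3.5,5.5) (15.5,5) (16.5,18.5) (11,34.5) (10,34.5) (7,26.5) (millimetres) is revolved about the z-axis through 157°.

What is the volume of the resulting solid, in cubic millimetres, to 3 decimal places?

Profile (r,z), 6 vertices: (3.5,5.5) (15.5,5) (16.5,18.5) (11,34.5) (10,34.5) (7,26.5)
edge 0: (3.5,5.5)→(15.5,5)  cross = 3.5·5 − 15.5·5.5 = -67.7500; (r_i+r_j)·cross = 19·-67.7500 = -1287.2500
edge 1: (15.5,5)→(16.5,18.5)  cross = 15.5·18.5 − 16.5·5 = 204.2500; (r_i+r_j)·cross = 32·204.2500 = 6536.0000
edge 2: (16.5,18.5)→(11,34.5)  cross = 16.5·34.5 − 11·18.5 = 365.7500; (r_i+r_j)·cross = 27.5·365.7500 = 10058.1250
edge 3: (11,34.5)→(10,34.5)  cross = 11·34.5 − 10·34.5 = 34.5000; (r_i+r_j)·cross = 21·34.5000 = 724.5000
edge 4: (10,34.5)→(7,26.5)  cross = 10·26.5 − 7·34.5 = 23.5000; (r_i+r_j)·cross = 17·23.5000 = 399.5000
edge 5: (7,26.5)→(3.5,5.5)  cross = 7·5.5 − 3.5·26.5 = -54.2500; (r_i+r_j)·cross = 10.5·-54.2500 = -569.6250
Σcross = 506.0000 → A = |Σcross|/2 = 253.0000 mm²
Σ(r_i+r_j)·cross = 15861.2500 → first moment M = |Σ|/6 = 2643.5417
R_c = M/A = 2643.5417/253.0000 = 10.4488 mm
θ = 157° = 2.740167 rad
V = θ·R_c·A = 2.740167·10.4488·253.0000 = 7243.745 mm³

Volume = 7243.745 mm³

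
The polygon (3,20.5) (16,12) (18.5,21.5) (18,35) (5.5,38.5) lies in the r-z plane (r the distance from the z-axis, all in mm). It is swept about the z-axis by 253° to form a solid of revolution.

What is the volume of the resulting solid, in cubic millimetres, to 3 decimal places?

Profile (r,z), 5 vertices: (3,20.5) (16,12) (18.5,21.5) (18,35) (5.5,38.5)
edge 0: (3,20.5)→(16,12)  cross = 3·12 − 16·20.5 = -292.0000; (r_i+r_j)·cross = 19·-292.0000 = -5548.0000
edge 1: (16,12)→(18.5,21.5)  cross = 16·21.5 − 18.5·12 = 122.0000; (r_i+r_j)·cross = 34.5·122.0000 = 4209.0000
edge 2: (18.5,21.5)→(18,35)  cross = 18.5·35 − 18·21.5 = 260.5000; (r_i+r_j)·cross = 36.5·260.5000 = 9508.2500
edge 3: (18,35)→(5.5,38.5)  cross = 18·38.5 − 5.5·35 = 500.5000; (r_i+r_j)·cross = 23.5·500.5000 = 11761.7500
edge 4: (5.5,38.5)→(3,20.5)  cross = 5.5·20.5 − 3·38.5 = -2.7500; (r_i+r_j)·cross = 8.5·-2.7500 = -23.3750
Σcross = 588.2500 → A = |Σcross|/2 = 294.1250 mm²
Σ(r_i+r_j)·cross = 19907.6250 → first moment M = |Σ|/6 = 3317.9375
R_c = M/A = 3317.9375/294.1250 = 11.2807 mm
θ = 253° = 4.415683 rad
V = θ·R_c·A = 4.415683·11.2807·294.1250 = 14650.960 mm³

Volume = 14650.960 mm³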